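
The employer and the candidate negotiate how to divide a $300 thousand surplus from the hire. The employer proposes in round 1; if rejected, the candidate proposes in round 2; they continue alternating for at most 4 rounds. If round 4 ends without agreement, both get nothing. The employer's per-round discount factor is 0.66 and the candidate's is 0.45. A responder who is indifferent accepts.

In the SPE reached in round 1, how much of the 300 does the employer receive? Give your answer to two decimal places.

Round 4 (the candidate proposes): the employer will accept anything ≥ 0, so the candidate offers 0 and keeps 300.
Round 3 (the employer proposes): the candidate can get 300 next round, worth 0.45 × 300 = 135 now. The employer offers 135 and keeps 300 − 135 = 165.
Round 2 (the candidate proposes): the employer can get 165 next round, worth 0.66 × 165 = 108.9 now. The candidate offers 108.9 and keeps 300 − 108.9 = 191.1.
Round 1 (the employer proposes): the candidate can get 191.1 next round, worth 0.45 × 191.1 = 85.995 now, so the employer offers 85.995, keeping 214.005.

214.01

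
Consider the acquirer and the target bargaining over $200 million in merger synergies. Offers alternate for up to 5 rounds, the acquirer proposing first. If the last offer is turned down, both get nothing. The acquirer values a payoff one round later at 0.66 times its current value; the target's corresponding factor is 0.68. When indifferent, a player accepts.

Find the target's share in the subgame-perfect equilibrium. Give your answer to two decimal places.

66.99

Round 5 (the acquirer proposes): the target will accept anything ≥ 0, so the acquirer offers 0 and keeps 200.
Round 4 (the target proposes): the acquirer can get 200 next round, worth 0.66 × 200 = 132 now. The target offers 132 and keeps 200 − 132 = 68.
Round 3 (the acquirer proposes): the target can get 68 next round, worth 0.68 × 68 = 46.24 now; the acquirer offers that and keeps 153.76.
Round 2 (the target proposes): the acquirer can get 153.76 next round, worth 0.66 × 153.76 = 101.4816 now. The target offers 101.4816 and keeps 200 − 101.4816 = 98.5184.
Round 1 (the acquirer proposes): the target can get 98.5184 next round, worth 0.68 × 98.5184 = 66.992512 now. The acquirer offers 66.992512 and keeps 200 − 66.992512 = 133.007488.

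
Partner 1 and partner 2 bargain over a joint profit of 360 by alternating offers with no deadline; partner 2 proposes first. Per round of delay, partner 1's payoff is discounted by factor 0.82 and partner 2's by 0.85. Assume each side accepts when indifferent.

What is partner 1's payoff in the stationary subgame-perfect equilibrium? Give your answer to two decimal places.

When partner 2 proposes, partner 1 accepts any offer worth at least 0.82 times what partner 1 would get by proposing next round; and vice versa.
This gives x = 360 − 0.82y and y = 360 − 0.85x, where x and y are each side's share when it proposes.
Hence (1 − 0.82·0.85)x = 360(1 − 0.82), i.e. 0.303·x = 64.8.
x ≈ 213.8614; partner 1's share is 360 − x ≈ 146.1386.

146.14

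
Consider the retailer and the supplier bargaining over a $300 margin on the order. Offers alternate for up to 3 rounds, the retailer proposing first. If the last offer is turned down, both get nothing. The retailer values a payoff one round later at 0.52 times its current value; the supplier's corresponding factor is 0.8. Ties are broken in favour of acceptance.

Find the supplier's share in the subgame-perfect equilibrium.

115.2

Round 3 (the retailer proposes): rejection yields 0 for the supplier; the retailer offers 0 and keeps 300.
Round 2 (the supplier proposes): the retailer can get 300 next round, worth 0.52 × 300 = 156 now; the supplier offers that and keeps 144.
Round 1 (the retailer proposes): the supplier can get 144 next round, worth 0.8 × 144 = 115.2 now, so the retailer offers 115.2, keeping 184.8.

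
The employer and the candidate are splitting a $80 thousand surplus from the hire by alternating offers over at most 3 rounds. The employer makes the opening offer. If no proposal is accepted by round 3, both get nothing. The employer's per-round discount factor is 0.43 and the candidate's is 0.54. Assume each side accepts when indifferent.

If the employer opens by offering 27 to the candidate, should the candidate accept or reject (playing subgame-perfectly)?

Work out the candidate's continuation value if the offer is rejected.
Round 3 (the employer proposes): the candidate will accept anything ≥ 0, so the employer offers 0 and keeps 80.
Round 2 (the candidate proposes): the employer can get 80 next round, worth 0.43 × 80 = 34.4 now. The candidate offers 34.4 and keeps 80 − 34.4 = 45.6.
So by rejecting in round 1, the candidate gets 45.6 next round, worth 0.54 × 45.6 = 24.624 now.
Offer 27 ≥ 24.624, so the candidate accepts.

Accept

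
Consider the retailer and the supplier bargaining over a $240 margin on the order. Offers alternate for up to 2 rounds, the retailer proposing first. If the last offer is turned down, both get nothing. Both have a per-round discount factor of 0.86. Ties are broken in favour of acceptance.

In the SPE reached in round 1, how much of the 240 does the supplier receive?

Round 2 (the supplier proposes): rejection yields 0 for the retailer; the supplier offers 0 and keeps 240.
Round 1 (the retailer proposes): the supplier can get 240 next round, worth 0.86 × 240 = 206.4 now. The retailer offers 206.4 and keeps 240 − 206.4 = 33.6.

206.4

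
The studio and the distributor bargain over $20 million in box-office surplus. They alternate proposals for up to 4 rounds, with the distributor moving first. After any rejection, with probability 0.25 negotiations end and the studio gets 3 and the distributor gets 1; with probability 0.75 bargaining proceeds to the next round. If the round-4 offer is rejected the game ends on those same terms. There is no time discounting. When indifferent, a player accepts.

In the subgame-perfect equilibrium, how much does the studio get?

Round 4 (the studio proposes): the distributor gets 1 if talks fail, so the studio offers 1 and keeps 19.
Round 3 (the distributor proposes): rejecting gives the studio an expected 0.75 × 19 + 0.25 × 3 = 15; the distributor offers that and keeps 5.
Round 2 (the studio proposes): rejecting gives the distributor an expected 0.75 × 5 + 0.25 × 1 = 4, so the studio offers 4, keeping 16.
Round 1 (the distributor proposes): rejecting gives the studio an expected 0.75 × 16 + 0.25 × 3 = 12.75, so the distributor offers 12.75, keeping 7.25.

12.75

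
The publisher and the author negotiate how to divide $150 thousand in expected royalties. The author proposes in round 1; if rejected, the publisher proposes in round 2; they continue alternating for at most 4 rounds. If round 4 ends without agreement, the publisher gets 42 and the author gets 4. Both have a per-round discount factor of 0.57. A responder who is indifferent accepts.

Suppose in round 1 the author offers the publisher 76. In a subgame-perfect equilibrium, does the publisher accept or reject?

Accept

Work out the publisher's continuation value if the offer is rejected.
Round 4 (the publisher proposes): the author gets 4 if talks fail, so the publisher offers 4 and keeps 146.
Round 3 (the author proposes): the publisher can get 146 next round, worth 0.57 × 146 = 83.22 now, so the author offers 83.22, keeping 66.78.
Round 2 (the publisher proposes): the author can get 66.78 next round, worth 0.57 × 66.78 = 38.0646 now. The publisher offers 38.0646 and keeps 150 − 38.0646 = 111.9354.
So by rejecting in round 1, the publisher gets 111.9354 next round, worth 0.57 × 111.9354 = 63.803178 now.
Offer 76 ≥ 63.803178, so the publisher accepts.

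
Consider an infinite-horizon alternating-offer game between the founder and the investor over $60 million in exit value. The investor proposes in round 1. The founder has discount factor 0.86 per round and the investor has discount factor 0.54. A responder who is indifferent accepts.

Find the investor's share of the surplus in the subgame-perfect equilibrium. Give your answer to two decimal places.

15.68

When the investor proposes, the founder accepts any offer worth at least 0.86 times what the founder would get by proposing next round; and vice versa.
This gives x = 60 − 0.86y and y = 60 − 0.54x, where x and y are each side's share when it proposes.
Hence (1 − 0.86·0.54)x = 60(1 − 0.86), i.e. 0.5356·x = 8.4.
x ≈ 15.6833; the founder's share is 60 − x ≈ 44.3167.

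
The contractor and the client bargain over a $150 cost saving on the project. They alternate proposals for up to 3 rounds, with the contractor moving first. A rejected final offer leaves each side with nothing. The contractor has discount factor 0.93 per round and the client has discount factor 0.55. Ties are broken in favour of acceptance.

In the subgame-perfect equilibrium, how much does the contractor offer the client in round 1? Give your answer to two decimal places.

Solve by backward induction from round 3.
Round 3 (the contractor proposes): the client will accept anything ≥ 0, so the contractor offers 0 and keeps 150.
Round 2 (the client proposes): the contractor can get 150 next round, worth 0.93 × 150 = 139.5 now, so the client offers 139.5, keeping 10.5.
Round 1 (the contractor proposes): the client can get 10.5 next round, worth 0.55 × 10.5 = 5.775 now. The contractor offers 5.775 and keeps 150 − 5.775 = 144.225.

5.78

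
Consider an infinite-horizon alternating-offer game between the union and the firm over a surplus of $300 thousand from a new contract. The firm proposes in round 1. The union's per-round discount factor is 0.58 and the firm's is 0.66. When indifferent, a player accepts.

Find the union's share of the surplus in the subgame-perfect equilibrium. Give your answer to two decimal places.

95.85

Let x be the firm's share when the firm proposes and y be the union's share when the union proposes.
The union accepts iff offered ≥ 0.58·y, so x = 300 − 0.58y. Symmetrically y = 300 − 0.66x.
Substituting: x = 300 − 0.58(300 − 0.66x), giving x(1 − 0.66·0.58) = 300(1 − 0.58).
So x = 300 × 0.42 / 0.6172 ≈ 204.1478, and the union receives 300 − x ≈ 95.8522.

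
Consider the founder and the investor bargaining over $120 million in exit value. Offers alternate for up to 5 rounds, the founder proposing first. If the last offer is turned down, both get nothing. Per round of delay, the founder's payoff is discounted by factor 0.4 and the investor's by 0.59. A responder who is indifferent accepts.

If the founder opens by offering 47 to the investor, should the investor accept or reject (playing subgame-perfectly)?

Reject

Round 5 (the founder proposes): the investor will accept anything ≥ 0, so the founder offers 0 and keeps 120.
Round 4 (the investor proposes): the founder can get 120 next round, worth 0.4 × 120 = 48 now. The investor offers 48 and keeps 120 − 48 = 72.
Round 3 (the founder proposes): the investor can get 72 next round, worth 0.59 × 72 = 42.48 now. The founder offers 42.48 and keeps 120 − 42.48 = 77.52.
Round 2 (the investor proposes): the founder can get 77.52 next round, worth 0.4 × 77.52 = 31.008 now, so the investor offers 31.008, keeping 88.992.
So by rejecting in round 1, the investor gets 88.992 next round, worth 0.59 × 88.992 = 52.50528 now.
Offer 47 < 52.50528, so the investor rejects.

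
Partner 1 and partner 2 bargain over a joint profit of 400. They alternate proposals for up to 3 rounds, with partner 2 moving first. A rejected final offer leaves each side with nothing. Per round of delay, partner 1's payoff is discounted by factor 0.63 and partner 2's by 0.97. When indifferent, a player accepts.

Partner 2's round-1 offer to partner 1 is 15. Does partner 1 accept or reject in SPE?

Round 3 (partner 2 proposes): partner 1 will accept anything ≥ 0, so partner 2 offers 0 and keeps 400.
Round 2 (partner 1 proposes): partner 2 can get 400 next round, worth 0.97 × 400 = 388 now; partner 1 offers that and keeps 12.
So by rejecting in round 1, partner 1 gets 12 next round, worth 0.63 × 12 = 7.56 now.
Offer 15 ≥ 7.56, so partner 1 accepts.

Accept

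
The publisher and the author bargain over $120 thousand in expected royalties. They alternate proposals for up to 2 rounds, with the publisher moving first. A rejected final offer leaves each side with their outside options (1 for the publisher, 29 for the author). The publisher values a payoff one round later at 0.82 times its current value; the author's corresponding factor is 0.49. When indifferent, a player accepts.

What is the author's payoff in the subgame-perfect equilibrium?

Round 2 (the author proposes): the publisher gets 1 if talks fail, so the author offers 1 and keeps 119.
Round 1 (the publisher proposes): the author can get 119 next round, worth 0.49 × 119 = 58.31 now, so the publisher offers 58.31, keeping 61.69.

58.31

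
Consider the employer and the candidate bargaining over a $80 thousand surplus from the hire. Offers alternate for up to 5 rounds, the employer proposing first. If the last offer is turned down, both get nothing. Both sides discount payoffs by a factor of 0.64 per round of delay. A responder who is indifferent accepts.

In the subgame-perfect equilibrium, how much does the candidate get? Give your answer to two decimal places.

25.98

Round 5 (the employer proposes): rejection yields 0 for the candidate; the employer offers 0 and keeps 80.
Round 4 (the candidate proposes): the employer can get 80 next round, worth 0.64 × 80 = 51.2 now. The candidate offers 51.2 and keeps 80 − 51.2 = 28.8.
Round 3 (the employer proposes): the candidate can get 28.8 next round, worth 0.64 × 28.8 = 18.432 now; the employer offers that and keeps 61.568.
Round 2 (the candidate proposes): the employer can get 61.568 next round, worth 0.64 × 61.568 = 39.40352 now; the candidate offers that and keeps 40.59648.
Round 1 (the employer proposes): the candidate can get 40.59648 next round, worth 0.64 × 40.59648 = 25.9817472 now; the employer offers that and keeps 54.0182528.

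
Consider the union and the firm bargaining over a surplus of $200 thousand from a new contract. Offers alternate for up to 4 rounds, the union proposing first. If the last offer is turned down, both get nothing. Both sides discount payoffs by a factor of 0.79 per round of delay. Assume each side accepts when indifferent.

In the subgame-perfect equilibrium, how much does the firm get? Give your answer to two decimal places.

Round 4 (the firm proposes): rejection yields 0 for the union; the firm offers 0 and keeps 200.
Round 3 (the union proposes): the firm can get 200 next round, worth 0.79 × 200 = 158 now, so the union offers 158, keeping 42.
Round 2 (the firm proposes): the union can get 42 next round, worth 0.79 × 42 = 33.18 now, so the firm offers 33.18, keeping 166.82.
Round 1 (the union proposes): the firm can get 166.82 next round, worth 0.79 × 166.82 = 131.7878 now, so the union offers 131.7878, keeping 68.2122.

131.79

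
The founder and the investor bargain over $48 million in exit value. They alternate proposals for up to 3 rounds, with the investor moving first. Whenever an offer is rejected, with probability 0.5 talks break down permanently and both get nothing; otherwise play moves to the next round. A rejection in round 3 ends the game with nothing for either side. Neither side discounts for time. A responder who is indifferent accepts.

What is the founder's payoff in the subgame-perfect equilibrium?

By backward induction:
Round 3 (the investor proposes): the founder will accept anything ≥ 0, so the investor offers 0 and keeps 48.
Round 2 (the founder proposes): rejecting gives the investor an expected 0.5 × 48 = 24. The founder offers 24 and keeps 48 − 24 = 24.
Round 1 (the investor proposes): rejecting gives the founder an expected 0.5 × 24 = 12, so the investor offers 12, keeping 36.

12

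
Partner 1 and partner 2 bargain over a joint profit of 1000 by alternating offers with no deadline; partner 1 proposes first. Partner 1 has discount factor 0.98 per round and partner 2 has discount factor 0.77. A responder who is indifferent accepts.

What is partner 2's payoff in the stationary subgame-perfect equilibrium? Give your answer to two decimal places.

In a stationary SPE each proposer offers the other exactly their discounted continuation value.
If partner 1 keeps x when proposing and partner 2 keeps y when proposing, then x = 1000 − 0.77y and y = 1000 − 0.98x.
Solving: x = 1000(1 − 0.77) / (1 − 0.98·0.77) = 230 / 0.2454 ≈ 937.2453.
Partner 2 gets 1000 − 937.2453 ≈ 62.7547.

62.75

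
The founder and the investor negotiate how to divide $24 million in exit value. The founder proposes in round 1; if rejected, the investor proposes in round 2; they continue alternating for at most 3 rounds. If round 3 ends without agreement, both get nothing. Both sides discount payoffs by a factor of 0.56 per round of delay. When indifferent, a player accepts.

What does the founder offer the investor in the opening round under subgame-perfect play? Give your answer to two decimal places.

5.91

Round 3 (the founder proposes): rejection yields 0 for the investor; the founder offers 0 and keeps 24.
Round 2 (the investor proposes): the founder can get 24 next round, worth 0.56 × 24 = 13.44 now; the investor offers that and keeps 10.56.
Round 1 (the founder proposes): the investor can get 10.56 next round, worth 0.56 × 10.56 = 5.9136 now; the founder offers that and keeps 18.0864.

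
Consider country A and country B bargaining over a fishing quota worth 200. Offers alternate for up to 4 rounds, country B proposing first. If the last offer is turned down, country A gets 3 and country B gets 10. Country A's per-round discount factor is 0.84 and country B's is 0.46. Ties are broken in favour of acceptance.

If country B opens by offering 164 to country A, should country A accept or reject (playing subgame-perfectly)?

Accept

Round 4 (country A proposes): country B gets 10 if talks fail, so country A offers 10 and keeps 190.
Round 3 (country B proposes): country A can get 190 next round, worth 0.84 × 190 = 159.6 now, so country B offers 159.6, keeping 40.4.
Round 2 (country A proposes): country B can get 40.4 next round, worth 0.46 × 40.4 = 18.584 now; country A offers that and keeps 181.416.
So by rejecting in round 1, country A gets 181.416 next round, worth 0.84 × 181.416 = 152.38944 now.
Offer 164 ≥ 152.38944, so country A accepts.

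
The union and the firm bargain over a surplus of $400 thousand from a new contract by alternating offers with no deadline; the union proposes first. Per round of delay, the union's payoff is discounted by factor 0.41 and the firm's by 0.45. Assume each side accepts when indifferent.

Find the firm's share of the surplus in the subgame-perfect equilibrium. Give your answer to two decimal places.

Let x be the union's share when the union proposes and y be the firm's share when the firm proposes.
The firm accepts iff offered ≥ 0.45·y, so x = 400 − 0.45y. Symmetrically y = 400 − 0.41x.
Substituting: x = 400 − 0.45(400 − 0.41x), giving x(1 − 0.41·0.45) = 400(1 − 0.45).
So x = 400 × 0.55 / 0.8155 ≈ 269.7731, and the firm receives 400 − x ≈ 130.2269.

130.23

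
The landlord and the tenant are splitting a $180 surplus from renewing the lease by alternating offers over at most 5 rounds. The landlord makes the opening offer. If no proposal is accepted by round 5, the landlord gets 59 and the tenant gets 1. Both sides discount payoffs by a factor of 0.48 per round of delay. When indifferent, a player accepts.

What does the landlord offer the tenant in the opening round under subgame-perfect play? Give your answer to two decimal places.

55.33

Round 5 (the landlord proposes): the tenant gets 1 if talks fail, so the landlord offers 1 and keeps 179.
Round 4 (the tenant proposes): the landlord can get 179 next round, worth 0.48 × 179 = 85.92 now; the tenant offers that and keeps 94.08.
Round 3 (the landlord proposes): the tenant can get 94.08 next round, worth 0.48 × 94.08 = 45.1584 now, so the landlord offers 45.1584, keeping 134.8416.
Round 2 (the tenant proposes): the landlord can get 134.8416 next round, worth 0.48 × 134.8416 = 64.723968 now. The tenant offers 64.723968 and keeps 180 − 64.723968 = 115.276032.
Round 1 (the landlord proposes): the tenant can get 115.276032 next round, worth 0.48 × 115.276032 = 55.33249536 now, so the landlord offers 55.33249536, keeping 124.66750464.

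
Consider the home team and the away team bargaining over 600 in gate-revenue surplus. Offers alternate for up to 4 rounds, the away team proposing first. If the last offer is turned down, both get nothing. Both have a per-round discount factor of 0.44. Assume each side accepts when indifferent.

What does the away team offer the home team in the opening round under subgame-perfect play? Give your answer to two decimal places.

Round 4 (the home team proposes): the away team will accept anything ≥ 0, so the home team offers 0 and keeps 600.
Round 3 (the away team proposes): the home team can get 600 next round, worth 0.44 × 600 = 264 now; the away team offers that and keeps 336.
Round 2 (the home team proposes): the away team can get 336 next round, worth 0.44 × 336 = 147.84 now; the home team offers that and keeps 452.16.
Round 1 (the away team proposes): the home team can get 452.16 next round, worth 0.44 × 452.16 = 198.9504 now, so the away team offers 198.9504, keeping 401.0496.

198.95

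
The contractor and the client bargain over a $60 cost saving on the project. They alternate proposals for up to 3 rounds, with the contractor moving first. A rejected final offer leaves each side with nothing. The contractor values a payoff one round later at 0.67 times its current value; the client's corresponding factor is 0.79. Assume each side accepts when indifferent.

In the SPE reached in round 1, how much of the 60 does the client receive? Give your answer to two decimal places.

15.64

Round 3 (the contractor proposes): the client will accept anything ≥ 0, so the contractor offers 0 and keeps 60.
Round 2 (the client proposes): the contractor can get 60 next round, worth 0.67 × 60 = 40.2 now, so the client offers 40.2, keeping 19.8.
Round 1 (the contractor proposes): the client can get 19.8 next round, worth 0.79 × 19.8 = 15.642 now. The contractor offers 15.642 and keeps 60 − 15.642 = 44.358.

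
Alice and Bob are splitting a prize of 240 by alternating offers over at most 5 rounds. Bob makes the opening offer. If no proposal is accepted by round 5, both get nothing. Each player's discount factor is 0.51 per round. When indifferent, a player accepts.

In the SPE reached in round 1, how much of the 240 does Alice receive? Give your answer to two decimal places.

Round 5 (Bob proposes): Alice will accept anything ≥ 0, so Bob offers 0 and keeps 240.
Round 4 (Alice proposes): Bob can get 240 next round, worth 0.51 × 240 = 122.4 now, so Alice offers 122.4, keeping 117.6.
Round 3 (Bob proposes): Alice can get 117.6 next round, worth 0.51 × 117.6 = 59.976 now; Bob offers that and keeps 180.024.
Round 2 (Alice proposes): Bob can get 180.024 next round, worth 0.51 × 180.024 = 91.81224 now. Alice offers 91.81224 and keeps 240 − 91.81224 = 148.18776.
Round 1 (Bob proposes): Alice can get 148.18776 next round, worth 0.51 × 148.18776 = 75.5757576 now, so Bob offers 75.5757576, keeping 164.4242424.

75.58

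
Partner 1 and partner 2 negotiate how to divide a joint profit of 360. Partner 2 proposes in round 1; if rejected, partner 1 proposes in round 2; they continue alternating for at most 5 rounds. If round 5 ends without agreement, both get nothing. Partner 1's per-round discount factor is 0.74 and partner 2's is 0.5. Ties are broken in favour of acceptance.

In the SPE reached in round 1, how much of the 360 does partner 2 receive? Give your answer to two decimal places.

177.52

Round 5 (partner 2 proposes): rejection yields 0 for partner 1; partner 2 offers 0 and keeps 360.
Round 4 (partner 1 proposes): partner 2 can get 360 next round, worth 0.5 × 360 = 180 now; partner 1 offers that and keeps 180.
Round 3 (partner 2 proposes): partner 1 can get 180 next round, worth 0.74 × 180 = 133.2 now, so partner 2 offers 133.2, keeping 226.8.
Round 2 (partner 1 proposes): partner 2 can get 226.8 next round, worth 0.5 × 226.8 = 113.4 now, so partner 1 offers 113.4, keeping 246.6.
Round 1 (partner 2 proposes): partner 1 can get 246.6 next round, worth 0.74 × 246.6 = 182.484 now, so partner 2 offers 182.484, keeping 177.516.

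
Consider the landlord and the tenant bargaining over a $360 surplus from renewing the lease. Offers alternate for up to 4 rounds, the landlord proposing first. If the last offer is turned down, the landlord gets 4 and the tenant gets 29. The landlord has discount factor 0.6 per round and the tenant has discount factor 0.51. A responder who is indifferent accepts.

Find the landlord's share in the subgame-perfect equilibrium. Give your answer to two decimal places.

Round 4 (the tenant proposes): the landlord gets 4 if talks fail, so the tenant offers 4 and keeps 356.
Round 3 (the landlord proposes): the tenant can get 356 next round, worth 0.51 × 356 = 181.56 now. The landlord offers 181.56 and keeps 360 − 181.56 = 178.44.
Round 2 (the tenant proposes): the landlord can get 178.44 next round, worth 0.6 × 178.44 = 107.064 now, so the tenant offers 107.064, keeping 252.936.
Round 1 (the landlord proposes): the tenant can get 252.936 next round, worth 0.51 × 252.936 = 128.99736 now. The landlord offers 128.99736 and keeps 360 − 128.99736 = 231.00264.

231.00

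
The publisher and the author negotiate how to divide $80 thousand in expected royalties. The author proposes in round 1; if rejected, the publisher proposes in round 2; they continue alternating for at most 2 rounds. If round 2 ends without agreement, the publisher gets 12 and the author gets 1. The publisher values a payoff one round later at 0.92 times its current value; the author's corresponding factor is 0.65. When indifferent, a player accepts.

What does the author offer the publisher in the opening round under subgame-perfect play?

Round 2 (the publisher proposes): the author gets 1 if talks fail, so the publisher offers 1 and keeps 79.
Round 1 (the author proposes): the publisher can get 79 next round, worth 0.92 × 79 = 72.68 now; the author offers that and keeps 7.32.

72.68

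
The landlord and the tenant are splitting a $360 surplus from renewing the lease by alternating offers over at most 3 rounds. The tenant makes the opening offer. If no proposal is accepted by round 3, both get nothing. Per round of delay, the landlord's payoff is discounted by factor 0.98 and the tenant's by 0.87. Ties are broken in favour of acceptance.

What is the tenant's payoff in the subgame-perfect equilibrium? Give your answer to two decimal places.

314.14

Round 3 (the tenant proposes): the landlord will accept anything ≥ 0, so the tenant offers 0 and keeps 360.
Round 2 (the landlord proposes): the tenant can get 360 next round, worth 0.87 × 360 = 313.2 now. The landlord offers 313.2 and keeps 360 − 313.2 = 46.8.
Round 1 (the tenant proposes): the landlord can get 46.8 next round, worth 0.98 × 46.8 = 45.864 now; the tenant offers that and keeps 314.136.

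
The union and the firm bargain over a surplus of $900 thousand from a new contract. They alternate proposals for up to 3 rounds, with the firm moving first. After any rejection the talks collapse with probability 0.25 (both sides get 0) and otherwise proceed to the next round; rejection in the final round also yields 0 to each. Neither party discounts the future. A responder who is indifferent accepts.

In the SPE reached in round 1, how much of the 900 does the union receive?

By backward induction:
Round 3 (the firm proposes): the union will accept anything ≥ 0, so the firm offers 0 and keeps 900.
Round 2 (the union proposes): rejecting gives the firm an expected 0.75 × 900 = 675; the union offers that and keeps 225.
Round 1 (the firm proposes): rejecting gives the union an expected 0.75 × 225 = 168.75, so the firm offers 168.75, keeping 731.25.

168.75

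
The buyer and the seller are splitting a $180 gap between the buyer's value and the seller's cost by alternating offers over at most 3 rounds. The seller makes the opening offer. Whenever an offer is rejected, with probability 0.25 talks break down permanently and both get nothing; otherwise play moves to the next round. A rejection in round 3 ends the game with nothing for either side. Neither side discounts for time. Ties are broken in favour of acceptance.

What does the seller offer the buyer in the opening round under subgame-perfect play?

33.75

Round 3 (the seller proposes): the buyer will accept anything ≥ 0, so the seller offers 0 and keeps 180.
Round 2 (the buyer proposes): rejecting gives the seller an expected 0.75 × 180 = 135; the buyer offers that and keeps 45.
Round 1 (the seller proposes): rejecting gives the buyer an expected 0.75 × 45 = 33.75. The seller offers 33.75 and keeps 180 − 33.75 = 146.25.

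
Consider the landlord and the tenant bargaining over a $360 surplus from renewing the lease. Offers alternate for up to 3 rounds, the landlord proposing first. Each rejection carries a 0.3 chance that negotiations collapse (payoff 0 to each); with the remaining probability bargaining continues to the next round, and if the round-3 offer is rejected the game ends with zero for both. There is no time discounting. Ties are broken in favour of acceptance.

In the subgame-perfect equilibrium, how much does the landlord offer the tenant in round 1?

75.6

Round 3 (the landlord proposes): rejection yields 0 for the tenant; the landlord offers 0 and keeps 360.
Round 2 (the tenant proposes): rejecting gives the landlord an expected 0.7 × 360 = 252; the tenant offers that and keeps 108.
Round 1 (the landlord proposes): rejecting gives the tenant an expected 0.7 × 108 = 75.6. The landlord offers 75.6 and keeps 360 − 75.6 = 284.4.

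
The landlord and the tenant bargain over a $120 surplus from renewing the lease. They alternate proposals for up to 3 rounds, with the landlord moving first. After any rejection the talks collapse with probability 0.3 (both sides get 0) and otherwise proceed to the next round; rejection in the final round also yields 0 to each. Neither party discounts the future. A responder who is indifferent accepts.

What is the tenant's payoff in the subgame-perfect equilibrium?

By backward induction:
Round 3 (the landlord proposes): the tenant will accept anything ≥ 0, so the landlord offers 0 and keeps 120.
Round 2 (the tenant proposes): rejecting gives the landlord an expected 0.7 × 120 = 84, so the tenant offers 84, keeping 36.
Round 1 (the landlord proposes): rejecting gives the tenant an expected 0.7 × 36 = 25.2; the landlord offers that and keeps 94.8.

25.2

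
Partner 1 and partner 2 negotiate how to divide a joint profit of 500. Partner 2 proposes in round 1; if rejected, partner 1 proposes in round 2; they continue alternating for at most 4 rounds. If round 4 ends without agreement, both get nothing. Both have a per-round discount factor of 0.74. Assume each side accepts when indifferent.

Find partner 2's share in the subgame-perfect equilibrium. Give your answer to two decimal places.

Work backward from the last round.
Round 4 (partner 1 proposes): rejection yields 0 for partner 2; partner 1 offers 0 and keeps 500.
Round 3 (partner 2 proposes): partner 1 can get 500 next round, worth 0.74 × 500 = 370 now, so partner 2 offers 370, keeping 130.
Round 2 (partner 1 proposes): partner 2 can get 130 next round, worth 0.74 × 130 = 96.2 now; partner 1 offers that and keeps 403.8.
Round 1 (partner 2 proposes): partner 1 can get 403.8 next round, worth 0.74 × 403.8 = 298.812 now. Partner 2 offers 298.812 and keeps 500 − 298.812 = 201.188.

201.19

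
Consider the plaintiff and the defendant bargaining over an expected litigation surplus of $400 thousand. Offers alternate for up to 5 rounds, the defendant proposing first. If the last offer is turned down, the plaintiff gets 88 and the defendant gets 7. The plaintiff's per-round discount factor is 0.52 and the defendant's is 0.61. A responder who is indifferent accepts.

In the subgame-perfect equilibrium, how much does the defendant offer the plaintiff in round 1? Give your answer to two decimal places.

115.71

By backward induction:
Round 5 (the defendant proposes): the plaintiff gets 88 if talks fail, so the defendant offers 88 and keeps 312.
Round 4 (the plaintiff proposes): the defendant can get 312 next round, worth 0.61 × 312 = 190.32 now. The plaintiff offers 190.32 and keeps 400 − 190.32 = 209.68.
Round 3 (the defendant proposes): the plaintiff can get 209.68 next round, worth 0.52 × 209.68 = 109.0336 now, so the defendant offers 109.0336, keeping 290.9664.
Round 2 (the plaintiff proposes): the defendant can get 290.9664 next round, worth 0.61 × 290.9664 = 177.489504 now, so the plaintiff offers 177.489504, keeping 222.510496.
Round 1 (the defendant proposes): the plaintiff can get 222.510496 next round, worth 0.52 × 222.510496 = 115.70545792 now; the defendant offers that and keeps 284.29454208.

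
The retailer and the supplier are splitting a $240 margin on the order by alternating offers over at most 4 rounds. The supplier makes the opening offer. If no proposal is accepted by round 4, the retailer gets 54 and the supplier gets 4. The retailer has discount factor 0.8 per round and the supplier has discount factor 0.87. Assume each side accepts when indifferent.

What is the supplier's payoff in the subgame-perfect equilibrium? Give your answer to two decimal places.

Round 4 (the retailer proposes): the supplier gets 4 if talks fail, so the retailer offers 4 and keeps 236.
Round 3 (the supplier proposes): the retailer can get 236 next round, worth 0.8 × 236 = 188.8 now; the supplier offers that and keeps 51.2.
Round 2 (the retailer proposes): the supplier can get 51.2 next round, worth 0.87 × 51.2 = 44.544 now. The retailer offers 44.544 and keeps 240 − 44.544 = 195.456.
Round 1 (the supplier proposes): the retailer can get 195.456 next round, worth 0.8 × 195.456 = 156.3648 now; the supplier offers that and keeps 83.6352.

83.64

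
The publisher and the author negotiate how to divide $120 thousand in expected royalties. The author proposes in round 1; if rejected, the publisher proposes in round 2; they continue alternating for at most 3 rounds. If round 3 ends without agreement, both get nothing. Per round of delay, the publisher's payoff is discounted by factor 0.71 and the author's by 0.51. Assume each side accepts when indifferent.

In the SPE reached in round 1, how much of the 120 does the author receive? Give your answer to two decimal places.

Round 3 (the author proposes): the publisher will accept anything ≥ 0, so the author offers 0 and keeps 120.
Round 2 (the publisher proposes): the author can get 120 next round, worth 0.51 × 120 = 61.2 now, so the publisher offers 61.2, keeping 58.8.
Round 1 (the author proposes): the publisher can get 58.8 next round, worth 0.71 × 58.8 = 41.748 now; the author offers that and keeps 78.252.

78.25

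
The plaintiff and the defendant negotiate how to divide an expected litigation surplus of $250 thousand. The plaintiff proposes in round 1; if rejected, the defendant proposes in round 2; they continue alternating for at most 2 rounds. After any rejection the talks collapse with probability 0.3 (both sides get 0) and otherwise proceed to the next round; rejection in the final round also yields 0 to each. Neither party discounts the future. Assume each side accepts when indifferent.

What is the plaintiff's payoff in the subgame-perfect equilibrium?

75

By backward induction:
Round 2 (the defendant proposes): rejection yields 0 for the plaintiff; the defendant offers 0 and keeps 250.
Round 1 (the plaintiff proposes): rejecting gives the defendant an expected 0.7 × 250 = 175. The plaintiff offers 175 and keeps 250 − 175 = 75.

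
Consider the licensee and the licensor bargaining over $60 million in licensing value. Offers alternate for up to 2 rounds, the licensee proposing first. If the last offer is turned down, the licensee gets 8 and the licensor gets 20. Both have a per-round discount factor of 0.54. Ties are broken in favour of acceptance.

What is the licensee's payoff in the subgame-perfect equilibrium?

By backward induction:
Round 2 (the licensor proposes): the licensee gets 8 if talks fail, so the licensor offers 8 and keeps 52.
Round 1 (the licensee proposes): the licensor can get 52 next round, worth 0.54 × 52 = 28.08 now. The licensee offers 28.08 and keeps 60 − 28.08 = 31.92.

31.92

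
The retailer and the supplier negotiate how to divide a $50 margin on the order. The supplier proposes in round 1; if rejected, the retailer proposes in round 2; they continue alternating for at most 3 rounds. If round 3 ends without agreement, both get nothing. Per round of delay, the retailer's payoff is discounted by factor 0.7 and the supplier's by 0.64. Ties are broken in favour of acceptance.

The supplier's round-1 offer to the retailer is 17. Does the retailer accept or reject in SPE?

Accept

Work out the retailer's continuation value if the offer is rejected.
Round 3 (the supplier proposes): rejection yields 0 for the retailer; the supplier offers 0 and keeps 50.
Round 2 (the retailer proposes): the supplier can get 50 next round, worth 0.64 × 50 = 32 now; the retailer offers that and keeps 18.
So by rejecting in round 1, the retailer gets 18 next round, worth 0.7 × 18 = 12.6 now.
Offer 17 ≥ 12.6, so the retailer accepts.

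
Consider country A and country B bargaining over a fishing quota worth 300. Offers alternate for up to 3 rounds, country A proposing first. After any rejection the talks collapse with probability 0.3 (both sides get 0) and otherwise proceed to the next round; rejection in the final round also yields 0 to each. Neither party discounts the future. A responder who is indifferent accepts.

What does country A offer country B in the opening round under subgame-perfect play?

63

Round 3 (country A proposes): country B will accept anything ≥ 0, so country A offers 0 and keeps 300.
Round 2 (country B proposes): rejecting gives country A an expected 0.7 × 300 = 210, so country B offers 210, keeping 90.
Round 1 (country A proposes): rejecting gives country B an expected 0.7 × 90 = 63. Country A offers 63 and keeps 300 − 63 = 237.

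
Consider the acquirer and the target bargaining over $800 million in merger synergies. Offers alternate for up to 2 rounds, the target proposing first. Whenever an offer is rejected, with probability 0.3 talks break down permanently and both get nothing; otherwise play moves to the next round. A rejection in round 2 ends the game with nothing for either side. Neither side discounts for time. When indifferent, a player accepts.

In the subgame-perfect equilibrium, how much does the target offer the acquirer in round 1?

Round 2 (the acquirer proposes): rejection yields 0 for the target; the acquirer offers 0 and keeps 800.
Round 1 (the target proposes): rejecting gives the acquirer an expected 0.7 × 800 = 560; the target offers that and keeps 240.

560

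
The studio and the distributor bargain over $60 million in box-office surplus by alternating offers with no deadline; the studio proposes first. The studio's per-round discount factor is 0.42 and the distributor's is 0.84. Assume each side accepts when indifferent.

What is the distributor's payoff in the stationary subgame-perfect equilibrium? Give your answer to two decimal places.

45.17

In a stationary SPE each proposer offers the other exactly their discounted continuation value.
If the studio keeps x when proposing and the distributor keeps y when proposing, then x = 60 − 0.84y and y = 60 − 0.42x.
Solving: x = 60(1 − 0.84) / (1 − 0.42·0.84) = 9.6 / 0.6472 ≈ 14.8331.
The distributor gets 60 − 14.8331 ≈ 45.1669.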